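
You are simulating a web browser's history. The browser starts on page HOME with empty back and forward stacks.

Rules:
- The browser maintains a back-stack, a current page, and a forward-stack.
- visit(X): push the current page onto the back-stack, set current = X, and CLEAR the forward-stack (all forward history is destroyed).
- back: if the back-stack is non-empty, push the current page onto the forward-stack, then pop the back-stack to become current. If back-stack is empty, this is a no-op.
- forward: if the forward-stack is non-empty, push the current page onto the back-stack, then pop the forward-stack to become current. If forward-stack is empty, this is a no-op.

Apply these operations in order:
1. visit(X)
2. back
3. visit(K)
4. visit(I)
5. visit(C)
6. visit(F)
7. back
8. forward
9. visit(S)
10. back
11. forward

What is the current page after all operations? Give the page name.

After 1 (visit(X)): cur=X back=1 fwd=0
After 2 (back): cur=HOME back=0 fwd=1
After 3 (visit(K)): cur=K back=1 fwd=0
After 4 (visit(I)): cur=I back=2 fwd=0
After 5 (visit(C)): cur=C back=3 fwd=0
After 6 (visit(F)): cur=F back=4 fwd=0
After 7 (back): cur=C back=3 fwd=1
After 8 (forward): cur=F back=4 fwd=0
After 9 (visit(S)): cur=S back=5 fwd=0
After 10 (back): cur=F back=4 fwd=1
After 11 (forward): cur=S back=5 fwd=0

Answer: S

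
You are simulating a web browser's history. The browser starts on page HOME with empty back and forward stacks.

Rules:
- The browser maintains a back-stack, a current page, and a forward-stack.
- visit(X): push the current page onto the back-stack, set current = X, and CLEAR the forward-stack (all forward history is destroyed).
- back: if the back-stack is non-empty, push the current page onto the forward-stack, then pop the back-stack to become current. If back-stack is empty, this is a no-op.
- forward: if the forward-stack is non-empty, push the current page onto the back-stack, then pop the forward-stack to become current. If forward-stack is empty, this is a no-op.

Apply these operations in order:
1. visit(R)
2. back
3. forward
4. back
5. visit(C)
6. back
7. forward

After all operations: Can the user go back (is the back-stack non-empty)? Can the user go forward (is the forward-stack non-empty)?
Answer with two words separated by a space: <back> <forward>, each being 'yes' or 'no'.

Answer: yes no

Derivation:
After 1 (visit(R)): cur=R back=1 fwd=0
After 2 (back): cur=HOME back=0 fwd=1
After 3 (forward): cur=R back=1 fwd=0
After 4 (back): cur=HOME back=0 fwd=1
After 5 (visit(C)): cur=C back=1 fwd=0
After 6 (back): cur=HOME back=0 fwd=1
After 7 (forward): cur=C back=1 fwd=0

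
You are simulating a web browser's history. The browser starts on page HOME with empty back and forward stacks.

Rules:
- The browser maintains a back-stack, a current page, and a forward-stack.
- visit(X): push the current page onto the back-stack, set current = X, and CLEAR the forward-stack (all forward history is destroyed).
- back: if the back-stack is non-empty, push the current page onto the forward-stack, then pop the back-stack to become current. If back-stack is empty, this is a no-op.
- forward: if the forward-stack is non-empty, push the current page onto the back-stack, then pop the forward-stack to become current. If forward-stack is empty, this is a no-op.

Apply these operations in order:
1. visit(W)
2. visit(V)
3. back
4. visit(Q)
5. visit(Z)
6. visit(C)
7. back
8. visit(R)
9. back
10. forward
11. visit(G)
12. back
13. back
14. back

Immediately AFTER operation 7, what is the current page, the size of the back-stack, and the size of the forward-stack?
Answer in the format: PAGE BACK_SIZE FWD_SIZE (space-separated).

After 1 (visit(W)): cur=W back=1 fwd=0
After 2 (visit(V)): cur=V back=2 fwd=0
After 3 (back): cur=W back=1 fwd=1
After 4 (visit(Q)): cur=Q back=2 fwd=0
After 5 (visit(Z)): cur=Z back=3 fwd=0
After 6 (visit(C)): cur=C back=4 fwd=0
After 7 (back): cur=Z back=3 fwd=1

Z 3 1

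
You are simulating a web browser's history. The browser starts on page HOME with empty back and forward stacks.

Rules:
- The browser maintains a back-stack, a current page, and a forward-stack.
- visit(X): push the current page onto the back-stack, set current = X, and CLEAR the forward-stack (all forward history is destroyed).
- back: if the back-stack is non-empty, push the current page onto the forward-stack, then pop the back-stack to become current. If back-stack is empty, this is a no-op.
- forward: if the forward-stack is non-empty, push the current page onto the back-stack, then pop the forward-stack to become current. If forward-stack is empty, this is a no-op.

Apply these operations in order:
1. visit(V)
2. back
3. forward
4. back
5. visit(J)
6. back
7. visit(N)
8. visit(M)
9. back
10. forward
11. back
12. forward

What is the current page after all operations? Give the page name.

Answer: M

Derivation:
After 1 (visit(V)): cur=V back=1 fwd=0
After 2 (back): cur=HOME back=0 fwd=1
After 3 (forward): cur=V back=1 fwd=0
After 4 (back): cur=HOME back=0 fwd=1
After 5 (visit(J)): cur=J back=1 fwd=0
After 6 (back): cur=HOME back=0 fwd=1
After 7 (visit(N)): cur=N back=1 fwd=0
After 8 (visit(M)): cur=M back=2 fwd=0
After 9 (back): cur=N back=1 fwd=1
After 10 (forward): cur=M back=2 fwd=0
After 11 (back): cur=N back=1 fwd=1
After 12 (forward): cur=M back=2 fwd=0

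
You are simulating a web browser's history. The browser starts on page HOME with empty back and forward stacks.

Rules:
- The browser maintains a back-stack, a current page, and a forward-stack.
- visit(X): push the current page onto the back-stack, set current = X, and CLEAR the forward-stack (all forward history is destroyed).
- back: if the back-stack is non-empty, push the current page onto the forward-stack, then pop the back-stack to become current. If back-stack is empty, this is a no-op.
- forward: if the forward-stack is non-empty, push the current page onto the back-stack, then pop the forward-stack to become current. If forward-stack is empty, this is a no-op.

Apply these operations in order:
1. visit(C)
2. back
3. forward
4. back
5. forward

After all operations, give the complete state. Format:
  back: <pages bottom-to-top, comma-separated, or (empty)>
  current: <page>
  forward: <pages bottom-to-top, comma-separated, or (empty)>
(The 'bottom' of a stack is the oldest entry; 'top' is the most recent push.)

Answer: back: HOME
current: C
forward: (empty)

Derivation:
After 1 (visit(C)): cur=C back=1 fwd=0
After 2 (back): cur=HOME back=0 fwd=1
After 3 (forward): cur=C back=1 fwd=0
After 4 (back): cur=HOME back=0 fwd=1
After 5 (forward): cur=C back=1 fwd=0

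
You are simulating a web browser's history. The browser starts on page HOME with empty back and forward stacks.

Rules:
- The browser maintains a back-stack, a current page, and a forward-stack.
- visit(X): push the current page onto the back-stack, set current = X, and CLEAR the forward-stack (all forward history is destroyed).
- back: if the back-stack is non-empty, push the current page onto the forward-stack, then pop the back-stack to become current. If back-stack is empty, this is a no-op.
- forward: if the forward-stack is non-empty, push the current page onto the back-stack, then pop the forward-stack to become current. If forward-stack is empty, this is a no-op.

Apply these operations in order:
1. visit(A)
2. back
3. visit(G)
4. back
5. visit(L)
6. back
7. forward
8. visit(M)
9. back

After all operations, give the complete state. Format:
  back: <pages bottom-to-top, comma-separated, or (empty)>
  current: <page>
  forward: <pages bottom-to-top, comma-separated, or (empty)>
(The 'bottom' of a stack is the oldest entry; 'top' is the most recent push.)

After 1 (visit(A)): cur=A back=1 fwd=0
After 2 (back): cur=HOME back=0 fwd=1
After 3 (visit(G)): cur=G back=1 fwd=0
After 4 (back): cur=HOME back=0 fwd=1
After 5 (visit(L)): cur=L back=1 fwd=0
After 6 (back): cur=HOME back=0 fwd=1
After 7 (forward): cur=L back=1 fwd=0
After 8 (visit(M)): cur=M back=2 fwd=0
After 9 (back): cur=L back=1 fwd=1

Answer: back: HOME
current: L
forward: M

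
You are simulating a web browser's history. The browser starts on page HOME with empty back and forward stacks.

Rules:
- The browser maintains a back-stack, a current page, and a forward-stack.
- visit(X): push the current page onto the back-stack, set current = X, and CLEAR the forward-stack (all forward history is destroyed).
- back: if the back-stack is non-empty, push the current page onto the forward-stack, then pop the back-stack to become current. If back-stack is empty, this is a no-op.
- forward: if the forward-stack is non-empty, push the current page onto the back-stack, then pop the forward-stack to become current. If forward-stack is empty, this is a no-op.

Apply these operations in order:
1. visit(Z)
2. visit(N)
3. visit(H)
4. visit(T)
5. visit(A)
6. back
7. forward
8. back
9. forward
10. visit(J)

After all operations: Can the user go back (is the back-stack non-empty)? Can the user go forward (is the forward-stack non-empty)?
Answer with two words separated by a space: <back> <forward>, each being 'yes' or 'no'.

Answer: yes no

Derivation:
After 1 (visit(Z)): cur=Z back=1 fwd=0
After 2 (visit(N)): cur=N back=2 fwd=0
After 3 (visit(H)): cur=H back=3 fwd=0
After 4 (visit(T)): cur=T back=4 fwd=0
After 5 (visit(A)): cur=A back=5 fwd=0
After 6 (back): cur=T back=4 fwd=1
After 7 (forward): cur=A back=5 fwd=0
After 8 (back): cur=T back=4 fwd=1
After 9 (forward): cur=A back=5 fwd=0
After 10 (visit(J)): cur=J back=6 fwd=0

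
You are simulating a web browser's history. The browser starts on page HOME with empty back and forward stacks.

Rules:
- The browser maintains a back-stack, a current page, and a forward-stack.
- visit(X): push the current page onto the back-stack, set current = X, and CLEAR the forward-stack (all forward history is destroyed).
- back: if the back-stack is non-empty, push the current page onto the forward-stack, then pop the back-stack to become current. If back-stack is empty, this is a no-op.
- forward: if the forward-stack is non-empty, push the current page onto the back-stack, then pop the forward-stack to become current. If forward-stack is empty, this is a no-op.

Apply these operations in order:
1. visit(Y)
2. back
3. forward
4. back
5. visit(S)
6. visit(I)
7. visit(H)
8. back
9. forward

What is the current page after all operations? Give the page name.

Answer: H

Derivation:
After 1 (visit(Y)): cur=Y back=1 fwd=0
After 2 (back): cur=HOME back=0 fwd=1
After 3 (forward): cur=Y back=1 fwd=0
After 4 (back): cur=HOME back=0 fwd=1
After 5 (visit(S)): cur=S back=1 fwd=0
After 6 (visit(I)): cur=I back=2 fwd=0
After 7 (visit(H)): cur=H back=3 fwd=0
After 8 (back): cur=I back=2 fwd=1
After 9 (forward): cur=H back=3 fwd=0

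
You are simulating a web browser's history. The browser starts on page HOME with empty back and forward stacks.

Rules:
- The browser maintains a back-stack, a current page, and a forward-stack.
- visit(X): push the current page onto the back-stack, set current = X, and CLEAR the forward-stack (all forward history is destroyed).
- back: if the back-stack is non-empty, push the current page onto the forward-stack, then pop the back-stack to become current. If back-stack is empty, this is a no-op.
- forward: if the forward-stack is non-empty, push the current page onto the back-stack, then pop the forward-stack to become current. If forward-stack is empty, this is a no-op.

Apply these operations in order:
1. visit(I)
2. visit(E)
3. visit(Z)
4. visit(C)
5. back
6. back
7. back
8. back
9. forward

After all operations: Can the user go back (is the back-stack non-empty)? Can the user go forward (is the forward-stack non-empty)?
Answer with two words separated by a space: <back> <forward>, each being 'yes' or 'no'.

Answer: yes yes

Derivation:
After 1 (visit(I)): cur=I back=1 fwd=0
After 2 (visit(E)): cur=E back=2 fwd=0
After 3 (visit(Z)): cur=Z back=3 fwd=0
After 4 (visit(C)): cur=C back=4 fwd=0
After 5 (back): cur=Z back=3 fwd=1
After 6 (back): cur=E back=2 fwd=2
After 7 (back): cur=I back=1 fwd=3
After 8 (back): cur=HOME back=0 fwd=4
After 9 (forward): cur=I back=1 fwd=3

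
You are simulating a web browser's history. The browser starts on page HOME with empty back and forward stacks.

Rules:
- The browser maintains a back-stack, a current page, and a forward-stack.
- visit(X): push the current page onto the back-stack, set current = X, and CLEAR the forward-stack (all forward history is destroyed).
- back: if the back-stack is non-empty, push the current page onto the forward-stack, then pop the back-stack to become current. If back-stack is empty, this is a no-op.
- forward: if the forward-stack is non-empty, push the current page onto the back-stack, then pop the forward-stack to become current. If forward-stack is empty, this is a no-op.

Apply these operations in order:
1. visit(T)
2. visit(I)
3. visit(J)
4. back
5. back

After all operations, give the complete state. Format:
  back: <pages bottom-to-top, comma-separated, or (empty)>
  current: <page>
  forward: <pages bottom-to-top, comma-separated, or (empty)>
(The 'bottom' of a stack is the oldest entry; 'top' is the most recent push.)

Answer: back: HOME
current: T
forward: J,I

Derivation:
After 1 (visit(T)): cur=T back=1 fwd=0
After 2 (visit(I)): cur=I back=2 fwd=0
After 3 (visit(J)): cur=J back=3 fwd=0
After 4 (back): cur=I back=2 fwd=1
After 5 (back): cur=T back=1 fwd=2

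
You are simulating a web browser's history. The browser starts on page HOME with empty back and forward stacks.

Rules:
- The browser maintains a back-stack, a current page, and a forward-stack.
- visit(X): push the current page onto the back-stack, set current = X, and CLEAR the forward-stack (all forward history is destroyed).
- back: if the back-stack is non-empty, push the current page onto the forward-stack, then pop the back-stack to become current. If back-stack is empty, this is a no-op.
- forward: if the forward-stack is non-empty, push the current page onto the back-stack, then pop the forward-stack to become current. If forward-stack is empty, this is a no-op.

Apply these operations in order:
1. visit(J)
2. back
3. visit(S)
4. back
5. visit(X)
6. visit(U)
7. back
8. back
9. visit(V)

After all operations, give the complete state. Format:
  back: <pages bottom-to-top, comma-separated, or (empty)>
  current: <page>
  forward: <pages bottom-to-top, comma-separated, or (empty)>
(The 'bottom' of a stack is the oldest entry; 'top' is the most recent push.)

After 1 (visit(J)): cur=J back=1 fwd=0
After 2 (back): cur=HOME back=0 fwd=1
After 3 (visit(S)): cur=S back=1 fwd=0
After 4 (back): cur=HOME back=0 fwd=1
After 5 (visit(X)): cur=X back=1 fwd=0
After 6 (visit(U)): cur=U back=2 fwd=0
After 7 (back): cur=X back=1 fwd=1
After 8 (back): cur=HOME back=0 fwd=2
After 9 (visit(V)): cur=V back=1 fwd=0

Answer: back: HOME
current: V
forward: (empty)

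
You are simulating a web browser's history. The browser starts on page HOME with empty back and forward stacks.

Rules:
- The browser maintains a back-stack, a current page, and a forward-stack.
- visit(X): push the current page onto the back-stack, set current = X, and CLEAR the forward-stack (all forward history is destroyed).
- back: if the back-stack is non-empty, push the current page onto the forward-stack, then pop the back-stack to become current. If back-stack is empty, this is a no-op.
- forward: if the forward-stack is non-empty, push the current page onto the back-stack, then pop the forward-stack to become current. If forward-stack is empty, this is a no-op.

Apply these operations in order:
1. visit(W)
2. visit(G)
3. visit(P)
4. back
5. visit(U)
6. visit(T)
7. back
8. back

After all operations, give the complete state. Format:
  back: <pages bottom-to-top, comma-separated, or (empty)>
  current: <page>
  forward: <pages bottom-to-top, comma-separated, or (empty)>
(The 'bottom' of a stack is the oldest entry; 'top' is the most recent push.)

After 1 (visit(W)): cur=W back=1 fwd=0
After 2 (visit(G)): cur=G back=2 fwd=0
After 3 (visit(P)): cur=P back=3 fwd=0
After 4 (back): cur=G back=2 fwd=1
After 5 (visit(U)): cur=U back=3 fwd=0
After 6 (visit(T)): cur=T back=4 fwd=0
After 7 (back): cur=U back=3 fwd=1
After 8 (back): cur=G back=2 fwd=2

Answer: back: HOME,W
current: G
forward: T,U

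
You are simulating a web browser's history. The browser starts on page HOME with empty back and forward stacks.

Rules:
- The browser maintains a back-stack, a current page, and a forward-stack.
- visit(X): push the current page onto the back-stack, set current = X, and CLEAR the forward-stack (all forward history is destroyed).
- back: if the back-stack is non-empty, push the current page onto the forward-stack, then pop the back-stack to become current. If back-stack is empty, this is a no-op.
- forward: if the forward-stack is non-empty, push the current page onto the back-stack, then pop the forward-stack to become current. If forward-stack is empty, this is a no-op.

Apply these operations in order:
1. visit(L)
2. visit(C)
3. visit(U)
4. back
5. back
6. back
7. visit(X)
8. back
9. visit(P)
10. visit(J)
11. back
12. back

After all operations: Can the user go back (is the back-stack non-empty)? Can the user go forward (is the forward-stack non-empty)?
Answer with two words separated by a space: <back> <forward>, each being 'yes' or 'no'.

Answer: no yes

Derivation:
After 1 (visit(L)): cur=L back=1 fwd=0
After 2 (visit(C)): cur=C back=2 fwd=0
After 3 (visit(U)): cur=U back=3 fwd=0
After 4 (back): cur=C back=2 fwd=1
After 5 (back): cur=L back=1 fwd=2
After 6 (back): cur=HOME back=0 fwd=3
After 7 (visit(X)): cur=X back=1 fwd=0
After 8 (back): cur=HOME back=0 fwd=1
After 9 (visit(P)): cur=P back=1 fwd=0
After 10 (visit(J)): cur=J back=2 fwd=0
After 11 (back): cur=P back=1 fwd=1
After 12 (back): cur=HOME back=0 fwd=2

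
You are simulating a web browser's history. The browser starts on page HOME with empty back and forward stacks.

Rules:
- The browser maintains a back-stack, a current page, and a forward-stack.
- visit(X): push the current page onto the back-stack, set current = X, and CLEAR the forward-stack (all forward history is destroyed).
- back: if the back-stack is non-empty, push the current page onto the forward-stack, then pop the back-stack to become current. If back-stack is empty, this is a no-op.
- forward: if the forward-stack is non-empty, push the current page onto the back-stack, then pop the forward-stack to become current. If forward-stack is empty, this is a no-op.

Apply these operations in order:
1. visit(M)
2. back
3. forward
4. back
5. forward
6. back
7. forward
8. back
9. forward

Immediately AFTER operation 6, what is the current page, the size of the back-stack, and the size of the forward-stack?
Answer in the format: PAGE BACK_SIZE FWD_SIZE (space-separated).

After 1 (visit(M)): cur=M back=1 fwd=0
After 2 (back): cur=HOME back=0 fwd=1
After 3 (forward): cur=M back=1 fwd=0
After 4 (back): cur=HOME back=0 fwd=1
After 5 (forward): cur=M back=1 fwd=0
After 6 (back): cur=HOME back=0 fwd=1

HOME 0 1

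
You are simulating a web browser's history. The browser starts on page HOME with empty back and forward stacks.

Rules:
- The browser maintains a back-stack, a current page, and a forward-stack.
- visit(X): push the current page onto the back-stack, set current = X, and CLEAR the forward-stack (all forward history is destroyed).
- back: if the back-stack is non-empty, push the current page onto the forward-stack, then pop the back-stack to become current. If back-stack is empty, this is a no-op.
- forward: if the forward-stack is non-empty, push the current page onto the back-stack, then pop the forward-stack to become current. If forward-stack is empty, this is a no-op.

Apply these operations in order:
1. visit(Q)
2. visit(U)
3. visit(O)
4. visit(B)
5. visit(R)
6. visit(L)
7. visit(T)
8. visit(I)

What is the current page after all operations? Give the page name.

Answer: I

Derivation:
After 1 (visit(Q)): cur=Q back=1 fwd=0
After 2 (visit(U)): cur=U back=2 fwd=0
After 3 (visit(O)): cur=O back=3 fwd=0
After 4 (visit(B)): cur=B back=4 fwd=0
After 5 (visit(R)): cur=R back=5 fwd=0
After 6 (visit(L)): cur=L back=6 fwd=0
After 7 (visit(T)): cur=T back=7 fwd=0
After 8 (visit(I)): cur=I back=8 fwd=0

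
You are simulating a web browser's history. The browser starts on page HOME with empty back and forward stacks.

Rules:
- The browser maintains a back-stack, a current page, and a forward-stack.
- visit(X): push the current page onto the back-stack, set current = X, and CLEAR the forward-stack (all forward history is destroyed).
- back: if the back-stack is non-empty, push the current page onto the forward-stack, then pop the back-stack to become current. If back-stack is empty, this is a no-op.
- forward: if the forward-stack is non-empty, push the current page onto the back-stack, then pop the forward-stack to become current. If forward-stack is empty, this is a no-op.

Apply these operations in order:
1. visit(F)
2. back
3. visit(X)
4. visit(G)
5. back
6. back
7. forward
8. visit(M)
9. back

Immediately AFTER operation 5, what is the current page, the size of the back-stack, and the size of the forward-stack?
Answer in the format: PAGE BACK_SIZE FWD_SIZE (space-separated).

After 1 (visit(F)): cur=F back=1 fwd=0
After 2 (back): cur=HOME back=0 fwd=1
After 3 (visit(X)): cur=X back=1 fwd=0
After 4 (visit(G)): cur=G back=2 fwd=0
After 5 (back): cur=X back=1 fwd=1

X 1 1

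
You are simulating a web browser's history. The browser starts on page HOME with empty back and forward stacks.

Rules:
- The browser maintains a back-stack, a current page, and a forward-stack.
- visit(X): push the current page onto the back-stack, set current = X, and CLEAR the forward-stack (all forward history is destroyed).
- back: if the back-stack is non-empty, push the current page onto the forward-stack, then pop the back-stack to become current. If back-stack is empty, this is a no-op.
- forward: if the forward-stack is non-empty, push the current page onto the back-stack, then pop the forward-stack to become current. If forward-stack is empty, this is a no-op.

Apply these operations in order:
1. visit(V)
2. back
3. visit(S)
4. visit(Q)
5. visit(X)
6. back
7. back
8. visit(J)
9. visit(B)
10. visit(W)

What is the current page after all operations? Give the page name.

After 1 (visit(V)): cur=V back=1 fwd=0
After 2 (back): cur=HOME back=0 fwd=1
After 3 (visit(S)): cur=S back=1 fwd=0
After 4 (visit(Q)): cur=Q back=2 fwd=0
After 5 (visit(X)): cur=X back=3 fwd=0
After 6 (back): cur=Q back=2 fwd=1
After 7 (back): cur=S back=1 fwd=2
After 8 (visit(J)): cur=J back=2 fwd=0
After 9 (visit(B)): cur=B back=3 fwd=0
After 10 (visit(W)): cur=W back=4 fwd=0

Answer: W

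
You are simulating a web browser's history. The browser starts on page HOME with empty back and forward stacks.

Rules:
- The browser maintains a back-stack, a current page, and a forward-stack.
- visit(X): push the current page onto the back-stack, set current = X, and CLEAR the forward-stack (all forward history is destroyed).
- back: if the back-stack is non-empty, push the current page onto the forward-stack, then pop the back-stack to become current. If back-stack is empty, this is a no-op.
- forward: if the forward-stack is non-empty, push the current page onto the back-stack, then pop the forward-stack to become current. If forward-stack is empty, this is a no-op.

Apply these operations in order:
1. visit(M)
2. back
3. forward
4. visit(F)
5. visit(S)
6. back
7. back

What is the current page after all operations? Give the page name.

After 1 (visit(M)): cur=M back=1 fwd=0
After 2 (back): cur=HOME back=0 fwd=1
After 3 (forward): cur=M back=1 fwd=0
After 4 (visit(F)): cur=F back=2 fwd=0
After 5 (visit(S)): cur=S back=3 fwd=0
After 6 (back): cur=F back=2 fwd=1
After 7 (back): cur=M back=1 fwd=2

Answer: M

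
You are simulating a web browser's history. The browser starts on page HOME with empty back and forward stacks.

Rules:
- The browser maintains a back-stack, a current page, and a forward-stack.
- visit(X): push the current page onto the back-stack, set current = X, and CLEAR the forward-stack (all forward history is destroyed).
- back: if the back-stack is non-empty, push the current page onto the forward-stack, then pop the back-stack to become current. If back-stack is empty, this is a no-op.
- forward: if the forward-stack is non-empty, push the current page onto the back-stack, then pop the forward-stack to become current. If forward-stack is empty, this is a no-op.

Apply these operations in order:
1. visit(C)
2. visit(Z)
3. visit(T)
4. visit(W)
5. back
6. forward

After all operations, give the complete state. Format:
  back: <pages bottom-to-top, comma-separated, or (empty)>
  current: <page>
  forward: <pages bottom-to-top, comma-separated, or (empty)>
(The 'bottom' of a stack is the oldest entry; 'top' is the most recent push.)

Answer: back: HOME,C,Z,T
current: W
forward: (empty)

Derivation:
After 1 (visit(C)): cur=C back=1 fwd=0
After 2 (visit(Z)): cur=Z back=2 fwd=0
After 3 (visit(T)): cur=T back=3 fwd=0
After 4 (visit(W)): cur=W back=4 fwd=0
After 5 (back): cur=T back=3 fwd=1
After 6 (forward): cur=W back=4 fwd=0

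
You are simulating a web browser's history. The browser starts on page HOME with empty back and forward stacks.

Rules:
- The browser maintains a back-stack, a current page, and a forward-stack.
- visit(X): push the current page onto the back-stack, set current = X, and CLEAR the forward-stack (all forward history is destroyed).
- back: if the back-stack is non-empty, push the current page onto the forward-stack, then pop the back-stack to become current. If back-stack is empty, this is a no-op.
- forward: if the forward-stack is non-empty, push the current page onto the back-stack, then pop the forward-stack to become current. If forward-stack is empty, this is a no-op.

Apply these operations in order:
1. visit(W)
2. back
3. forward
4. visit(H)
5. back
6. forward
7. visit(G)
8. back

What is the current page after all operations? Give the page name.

Answer: H

Derivation:
After 1 (visit(W)): cur=W back=1 fwd=0
After 2 (back): cur=HOME back=0 fwd=1
After 3 (forward): cur=W back=1 fwd=0
After 4 (visit(H)): cur=H back=2 fwd=0
After 5 (back): cur=W back=1 fwd=1
After 6 (forward): cur=H back=2 fwd=0
After 7 (visit(G)): cur=G back=3 fwd=0
After 8 (back): cur=H back=2 fwd=1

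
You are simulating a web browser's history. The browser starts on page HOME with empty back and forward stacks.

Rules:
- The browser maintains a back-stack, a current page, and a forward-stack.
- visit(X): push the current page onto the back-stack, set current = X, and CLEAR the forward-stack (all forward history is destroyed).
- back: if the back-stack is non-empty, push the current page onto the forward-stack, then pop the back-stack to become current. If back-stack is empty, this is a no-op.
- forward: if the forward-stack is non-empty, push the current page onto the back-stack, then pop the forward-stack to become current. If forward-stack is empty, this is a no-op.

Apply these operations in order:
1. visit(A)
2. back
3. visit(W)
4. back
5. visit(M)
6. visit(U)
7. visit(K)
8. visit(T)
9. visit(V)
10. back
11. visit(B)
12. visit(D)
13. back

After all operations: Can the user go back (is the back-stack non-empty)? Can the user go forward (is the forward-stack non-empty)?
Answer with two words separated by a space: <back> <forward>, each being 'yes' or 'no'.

Answer: yes yes

Derivation:
After 1 (visit(A)): cur=A back=1 fwd=0
After 2 (back): cur=HOME back=0 fwd=1
After 3 (visit(W)): cur=W back=1 fwd=0
After 4 (back): cur=HOME back=0 fwd=1
After 5 (visit(M)): cur=M back=1 fwd=0
After 6 (visit(U)): cur=U back=2 fwd=0
After 7 (visit(K)): cur=K back=3 fwd=0
After 8 (visit(T)): cur=T back=4 fwd=0
After 9 (visit(V)): cur=V back=5 fwd=0
After 10 (back): cur=T back=4 fwd=1
After 11 (visit(B)): cur=B back=5 fwd=0
After 12 (visit(D)): cur=D back=6 fwd=0
After 13 (back): cur=B back=5 fwd=1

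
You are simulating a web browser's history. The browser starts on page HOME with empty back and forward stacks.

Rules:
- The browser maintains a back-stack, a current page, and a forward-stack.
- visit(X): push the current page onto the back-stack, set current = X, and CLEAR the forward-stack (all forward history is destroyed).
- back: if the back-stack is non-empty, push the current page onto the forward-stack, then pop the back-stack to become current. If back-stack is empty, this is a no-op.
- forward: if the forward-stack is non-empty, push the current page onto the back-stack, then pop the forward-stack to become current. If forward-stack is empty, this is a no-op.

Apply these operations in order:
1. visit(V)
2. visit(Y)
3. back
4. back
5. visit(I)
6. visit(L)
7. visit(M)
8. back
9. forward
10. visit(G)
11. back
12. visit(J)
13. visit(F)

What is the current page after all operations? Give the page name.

Answer: F

Derivation:
After 1 (visit(V)): cur=V back=1 fwd=0
After 2 (visit(Y)): cur=Y back=2 fwd=0
After 3 (back): cur=V back=1 fwd=1
After 4 (back): cur=HOME back=0 fwd=2
After 5 (visit(I)): cur=I back=1 fwd=0
After 6 (visit(L)): cur=L back=2 fwd=0
After 7 (visit(M)): cur=M back=3 fwd=0
After 8 (back): cur=L back=2 fwd=1
After 9 (forward): cur=M back=3 fwd=0
After 10 (visit(G)): cur=G back=4 fwd=0
After 11 (back): cur=M back=3 fwd=1
After 12 (visit(J)): cur=J back=4 fwd=0
After 13 (visit(F)): cur=F back=5 fwd=0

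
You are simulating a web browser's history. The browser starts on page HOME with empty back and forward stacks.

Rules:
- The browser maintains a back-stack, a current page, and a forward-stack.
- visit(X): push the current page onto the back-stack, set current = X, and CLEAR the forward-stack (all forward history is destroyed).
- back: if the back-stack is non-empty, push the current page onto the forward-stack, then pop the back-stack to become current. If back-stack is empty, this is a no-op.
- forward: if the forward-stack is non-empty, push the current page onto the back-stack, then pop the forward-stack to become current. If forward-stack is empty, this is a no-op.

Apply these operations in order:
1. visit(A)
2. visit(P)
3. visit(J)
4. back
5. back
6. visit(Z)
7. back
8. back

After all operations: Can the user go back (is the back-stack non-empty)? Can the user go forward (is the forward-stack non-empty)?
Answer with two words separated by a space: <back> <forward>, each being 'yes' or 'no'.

After 1 (visit(A)): cur=A back=1 fwd=0
After 2 (visit(P)): cur=P back=2 fwd=0
After 3 (visit(J)): cur=J back=3 fwd=0
After 4 (back): cur=P back=2 fwd=1
After 5 (back): cur=A back=1 fwd=2
After 6 (visit(Z)): cur=Z back=2 fwd=0
After 7 (back): cur=A back=1 fwd=1
After 8 (back): cur=HOME back=0 fwd=2

Answer: no yes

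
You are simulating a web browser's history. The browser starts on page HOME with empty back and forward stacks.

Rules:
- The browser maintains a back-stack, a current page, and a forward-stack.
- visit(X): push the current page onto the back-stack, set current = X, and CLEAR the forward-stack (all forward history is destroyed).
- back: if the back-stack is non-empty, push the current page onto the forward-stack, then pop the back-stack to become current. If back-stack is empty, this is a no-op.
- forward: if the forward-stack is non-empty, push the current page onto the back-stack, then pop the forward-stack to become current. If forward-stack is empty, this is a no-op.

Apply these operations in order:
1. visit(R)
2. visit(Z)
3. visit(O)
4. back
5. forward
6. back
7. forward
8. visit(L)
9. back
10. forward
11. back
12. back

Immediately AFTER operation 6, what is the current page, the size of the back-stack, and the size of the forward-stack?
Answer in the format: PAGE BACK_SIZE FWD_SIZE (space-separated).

After 1 (visit(R)): cur=R back=1 fwd=0
After 2 (visit(Z)): cur=Z back=2 fwd=0
After 3 (visit(O)): cur=O back=3 fwd=0
After 4 (back): cur=Z back=2 fwd=1
After 5 (forward): cur=O back=3 fwd=0
After 6 (back): cur=Z back=2 fwd=1

Z 2 1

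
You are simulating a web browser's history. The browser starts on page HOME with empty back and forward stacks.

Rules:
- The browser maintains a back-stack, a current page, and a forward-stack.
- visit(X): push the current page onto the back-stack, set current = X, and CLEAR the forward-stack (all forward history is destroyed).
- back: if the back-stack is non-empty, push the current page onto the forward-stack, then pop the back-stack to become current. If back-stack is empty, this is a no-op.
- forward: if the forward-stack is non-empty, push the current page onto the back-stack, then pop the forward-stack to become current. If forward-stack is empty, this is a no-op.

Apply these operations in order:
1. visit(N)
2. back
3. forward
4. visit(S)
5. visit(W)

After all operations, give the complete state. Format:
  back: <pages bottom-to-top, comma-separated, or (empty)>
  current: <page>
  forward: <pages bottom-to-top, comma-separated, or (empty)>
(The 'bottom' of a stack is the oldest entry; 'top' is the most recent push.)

Answer: back: HOME,N,S
current: W
forward: (empty)

Derivation:
After 1 (visit(N)): cur=N back=1 fwd=0
After 2 (back): cur=HOME back=0 fwd=1
After 3 (forward): cur=N back=1 fwd=0
After 4 (visit(S)): cur=S back=2 fwd=0
After 5 (visit(W)): cur=W back=3 fwd=0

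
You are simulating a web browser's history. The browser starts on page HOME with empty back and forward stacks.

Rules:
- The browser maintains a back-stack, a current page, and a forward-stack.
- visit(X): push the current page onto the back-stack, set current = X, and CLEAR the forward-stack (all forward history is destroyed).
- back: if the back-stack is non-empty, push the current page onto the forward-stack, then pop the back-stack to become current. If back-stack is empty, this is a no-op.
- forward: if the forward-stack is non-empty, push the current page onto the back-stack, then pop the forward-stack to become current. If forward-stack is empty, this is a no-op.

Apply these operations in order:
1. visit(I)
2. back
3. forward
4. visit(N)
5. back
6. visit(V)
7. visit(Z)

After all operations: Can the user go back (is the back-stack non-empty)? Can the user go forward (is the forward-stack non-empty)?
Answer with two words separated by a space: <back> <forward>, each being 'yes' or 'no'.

Answer: yes no

Derivation:
After 1 (visit(I)): cur=I back=1 fwd=0
After 2 (back): cur=HOME back=0 fwd=1
After 3 (forward): cur=I back=1 fwd=0
After 4 (visit(N)): cur=N back=2 fwd=0
After 5 (back): cur=I back=1 fwd=1
After 6 (visit(V)): cur=V back=2 fwd=0
After 7 (visit(Z)): cur=Z back=3 fwd=0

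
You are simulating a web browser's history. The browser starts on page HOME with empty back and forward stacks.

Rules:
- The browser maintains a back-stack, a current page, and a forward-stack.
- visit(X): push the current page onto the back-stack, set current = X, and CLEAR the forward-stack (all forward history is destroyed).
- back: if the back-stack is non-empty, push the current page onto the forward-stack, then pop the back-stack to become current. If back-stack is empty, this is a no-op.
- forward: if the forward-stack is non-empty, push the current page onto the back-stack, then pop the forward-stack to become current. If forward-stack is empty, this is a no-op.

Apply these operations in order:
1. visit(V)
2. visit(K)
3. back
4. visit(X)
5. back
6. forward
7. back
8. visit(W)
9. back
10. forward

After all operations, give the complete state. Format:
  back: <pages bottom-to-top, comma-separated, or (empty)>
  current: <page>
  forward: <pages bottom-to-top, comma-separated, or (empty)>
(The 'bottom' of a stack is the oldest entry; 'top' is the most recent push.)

After 1 (visit(V)): cur=V back=1 fwd=0
After 2 (visit(K)): cur=K back=2 fwd=0
After 3 (back): cur=V back=1 fwd=1
After 4 (visit(X)): cur=X back=2 fwd=0
After 5 (back): cur=V back=1 fwd=1
After 6 (forward): cur=X back=2 fwd=0
After 7 (back): cur=V back=1 fwd=1
After 8 (visit(W)): cur=W back=2 fwd=0
After 9 (back): cur=V back=1 fwd=1
After 10 (forward): cur=W back=2 fwd=0

Answer: back: HOME,V
current: W
forward: (empty)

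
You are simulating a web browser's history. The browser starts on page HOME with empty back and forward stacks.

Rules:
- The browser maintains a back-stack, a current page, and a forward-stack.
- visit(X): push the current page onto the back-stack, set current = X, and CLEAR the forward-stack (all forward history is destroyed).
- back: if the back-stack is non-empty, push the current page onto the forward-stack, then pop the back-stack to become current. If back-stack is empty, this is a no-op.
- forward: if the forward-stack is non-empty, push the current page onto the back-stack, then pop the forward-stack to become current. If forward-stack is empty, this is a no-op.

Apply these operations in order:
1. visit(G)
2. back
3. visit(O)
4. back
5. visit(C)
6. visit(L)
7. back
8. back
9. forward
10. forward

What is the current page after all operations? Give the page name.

After 1 (visit(G)): cur=G back=1 fwd=0
After 2 (back): cur=HOME back=0 fwd=1
After 3 (visit(O)): cur=O back=1 fwd=0
After 4 (back): cur=HOME back=0 fwd=1
After 5 (visit(C)): cur=C back=1 fwd=0
After 6 (visit(L)): cur=L back=2 fwd=0
After 7 (back): cur=C back=1 fwd=1
After 8 (back): cur=HOME back=0 fwd=2
After 9 (forward): cur=C back=1 fwd=1
After 10 (forward): cur=L back=2 fwd=0

Answer: L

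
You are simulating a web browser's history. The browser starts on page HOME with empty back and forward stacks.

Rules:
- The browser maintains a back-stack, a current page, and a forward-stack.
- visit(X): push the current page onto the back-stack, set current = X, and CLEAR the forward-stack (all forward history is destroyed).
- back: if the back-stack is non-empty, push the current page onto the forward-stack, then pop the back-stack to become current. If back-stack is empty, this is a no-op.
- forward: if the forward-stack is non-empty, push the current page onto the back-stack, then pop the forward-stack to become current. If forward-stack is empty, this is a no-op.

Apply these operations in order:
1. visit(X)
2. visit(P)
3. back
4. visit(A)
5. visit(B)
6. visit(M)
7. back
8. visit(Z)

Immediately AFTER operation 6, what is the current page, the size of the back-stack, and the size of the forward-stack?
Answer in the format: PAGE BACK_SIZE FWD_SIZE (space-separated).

After 1 (visit(X)): cur=X back=1 fwd=0
After 2 (visit(P)): cur=P back=2 fwd=0
After 3 (back): cur=X back=1 fwd=1
After 4 (visit(A)): cur=A back=2 fwd=0
After 5 (visit(B)): cur=B back=3 fwd=0
After 6 (visit(M)): cur=M back=4 fwd=0

M 4 0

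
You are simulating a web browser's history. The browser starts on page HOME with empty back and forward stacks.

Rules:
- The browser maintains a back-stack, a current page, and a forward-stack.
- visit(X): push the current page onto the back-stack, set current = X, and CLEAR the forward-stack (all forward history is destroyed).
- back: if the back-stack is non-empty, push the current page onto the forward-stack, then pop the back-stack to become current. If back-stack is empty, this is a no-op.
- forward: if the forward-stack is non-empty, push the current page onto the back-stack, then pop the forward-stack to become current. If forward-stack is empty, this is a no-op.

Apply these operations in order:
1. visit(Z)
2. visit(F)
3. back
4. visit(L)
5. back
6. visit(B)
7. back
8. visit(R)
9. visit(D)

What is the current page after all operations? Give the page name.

Answer: D

Derivation:
After 1 (visit(Z)): cur=Z back=1 fwd=0
After 2 (visit(F)): cur=F back=2 fwd=0
After 3 (back): cur=Z back=1 fwd=1
After 4 (visit(L)): cur=L back=2 fwd=0
After 5 (back): cur=Z back=1 fwd=1
After 6 (visit(B)): cur=B back=2 fwd=0
After 7 (back): cur=Z back=1 fwd=1
After 8 (visit(R)): cur=R back=2 fwd=0
After 9 (visit(D)): cur=D back=3 fwd=0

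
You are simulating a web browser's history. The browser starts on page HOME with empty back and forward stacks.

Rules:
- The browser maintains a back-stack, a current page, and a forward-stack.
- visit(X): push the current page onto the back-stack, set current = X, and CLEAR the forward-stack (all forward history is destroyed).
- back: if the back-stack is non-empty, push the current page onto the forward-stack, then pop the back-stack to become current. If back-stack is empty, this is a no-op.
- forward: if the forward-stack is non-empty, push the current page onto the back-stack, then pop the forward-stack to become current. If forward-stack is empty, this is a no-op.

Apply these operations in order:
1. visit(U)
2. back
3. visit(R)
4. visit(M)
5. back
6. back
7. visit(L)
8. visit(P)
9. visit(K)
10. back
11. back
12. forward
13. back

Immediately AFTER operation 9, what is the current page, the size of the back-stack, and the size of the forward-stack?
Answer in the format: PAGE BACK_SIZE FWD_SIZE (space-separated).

After 1 (visit(U)): cur=U back=1 fwd=0
After 2 (back): cur=HOME back=0 fwd=1
After 3 (visit(R)): cur=R back=1 fwd=0
After 4 (visit(M)): cur=M back=2 fwd=0
After 5 (back): cur=R back=1 fwd=1
After 6 (back): cur=HOME back=0 fwd=2
After 7 (visit(L)): cur=L back=1 fwd=0
After 8 (visit(P)): cur=P back=2 fwd=0
After 9 (visit(K)): cur=K back=3 fwd=0

K 3 0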